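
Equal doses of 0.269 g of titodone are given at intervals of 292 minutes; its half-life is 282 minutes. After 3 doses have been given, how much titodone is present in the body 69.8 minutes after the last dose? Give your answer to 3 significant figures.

0.391 g

The 3 doses were given 653.8, 361.8, 69.8 minutes ago.
Total = 0.269·(1/2)^(653.8/282) + 0.269·(1/2)^(361.8/282) + 0.269·(1/2)^(69.8/282)
      = 0.05393 + 0.11054 + 0.22659 ≈ 0.39107 g.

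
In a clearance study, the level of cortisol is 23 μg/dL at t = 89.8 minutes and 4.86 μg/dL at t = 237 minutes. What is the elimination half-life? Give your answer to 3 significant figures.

Over Δt = 237 − 89.8 = 147.2 minutes, the level fell by a factor of 23/4.86 ≈ 4.7325.
n = log₂(4.7325) ≈ 2.2426 half-lives, so t½ = 147.2/2.2426 ≈ 65.638 minutes.

65.6 minutes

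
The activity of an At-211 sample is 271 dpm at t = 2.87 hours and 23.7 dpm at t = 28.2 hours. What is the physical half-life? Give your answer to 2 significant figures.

Over Δt = 28.2 − 2.87 = 25.33 hours, the level fell by a factor of 271/23.7 ≈ 11.435.
n = log₂(11.435) ≈ 3.5153 half-lives, so t½ = 25.33/3.5153 ≈ 7.2056 hours.

7.2 hours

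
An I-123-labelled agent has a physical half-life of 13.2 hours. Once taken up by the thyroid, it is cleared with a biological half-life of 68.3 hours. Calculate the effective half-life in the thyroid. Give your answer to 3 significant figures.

1/t_eff = 1/t_phys + 1/t_biol = 1/13.2 + 1/68.3 = 0.090399 per hour.
t_eff = 13.2 × 68.3 / (13.2 + 68.3) ≈ 11.062 hours.

11.1 hours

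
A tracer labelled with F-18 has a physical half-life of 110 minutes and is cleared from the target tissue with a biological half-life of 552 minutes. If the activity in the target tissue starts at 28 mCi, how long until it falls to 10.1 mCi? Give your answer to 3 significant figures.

1/t_eff = 1/t_phys + 1/t_biol = 1/110 + 1/552 = 0.010903 per minute.
t_eff = 110 × 552 / (110 + 552) ≈ 91.722 minutes.
n = log₂(28/10.1) ≈ 1.4711; t = 1.4711 × 91.722 ≈ 134.93 minutes.

135 minutes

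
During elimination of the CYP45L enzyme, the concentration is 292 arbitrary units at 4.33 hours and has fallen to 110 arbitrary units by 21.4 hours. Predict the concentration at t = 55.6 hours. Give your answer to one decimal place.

Over Δt = 21.4 − 4.33 = 17.07 hours, the level fell by a factor of 292/110 ≈ 2.6545.
n = log₂(2.6545) ≈ 1.4085 half-lives, so t½ = 17.07/1.4085 ≈ 12.12 hours.
From t = 21.4 to t = 55.6: 110 × (1/2)^((55.6−21.4)/12.12) ≈ 15.557 arbitrary units.

15.6 arbitrary units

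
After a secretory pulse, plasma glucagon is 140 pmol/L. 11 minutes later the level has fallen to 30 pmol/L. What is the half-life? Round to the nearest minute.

A/A₀ = 30/140 ≈ 0.21429.
n = log₂(4.6667) ≈ 2.2224 half-lives elapsed in 11 minutes.
t½ = 11/2.2224 ≈ 4.9496 minutes.

5 minutes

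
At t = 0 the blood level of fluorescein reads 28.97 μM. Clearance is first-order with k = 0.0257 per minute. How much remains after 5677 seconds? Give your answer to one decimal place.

2.5 μM

t½ = ln 2 / k = 0.69315 / 0.0257 ≈ 26.971 minutes.
Convert the elapsed time: 5677 seconds = 94.6167 minutes.
Number of half-lives: n = 94.6167/26.971 ≈ 3.5081.
Remaining = 28.97 × (1/2)^3.5081 = 28.97 × 0.087892 ≈ 2.5462 μM.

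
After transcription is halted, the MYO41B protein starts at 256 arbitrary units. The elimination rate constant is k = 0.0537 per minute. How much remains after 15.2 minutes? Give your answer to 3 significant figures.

t½ = ln 2 / k = 0.69315 / 0.0537 ≈ 12.908 minutes.
Number of half-lives: n = 15.2/12.908 ≈ 1.1776.
Remaining = 256 × (1/2)^1.1776 = 256 × 0.44209 ≈ 113.18 arbitrary units.

113 arbitrary units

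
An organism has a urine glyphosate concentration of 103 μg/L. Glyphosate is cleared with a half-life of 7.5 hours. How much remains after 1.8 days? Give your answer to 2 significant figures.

Convert the elapsed time: 1.8 days = 43.2 hours.
Number of half-lives: n = 43.2/7.5 ≈ 5.76.
Remaining = 103 × (1/2)^5.76 = 103 × 0.018453 ≈ 1.9007 μg/L.

1.9 μg/L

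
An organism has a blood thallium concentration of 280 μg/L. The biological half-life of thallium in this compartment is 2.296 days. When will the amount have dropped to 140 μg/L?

140/280 = 1/2, so 1 half-life has elapsed.
t = 1 × 2.296 = 2.296 days.

2.296 days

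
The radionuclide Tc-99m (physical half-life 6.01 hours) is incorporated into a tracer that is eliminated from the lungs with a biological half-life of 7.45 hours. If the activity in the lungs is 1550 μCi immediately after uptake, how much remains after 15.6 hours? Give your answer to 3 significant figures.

60.1 μCi

1/t_eff = 1/t_phys + 1/t_biol = 1/6.01 + 1/7.45 = 0.30062 per hour.
t_eff = 6.01 × 7.45 / (6.01 + 7.45) ≈ 3.3265 hours.
Remaining = 1550 × (1/2)^(15.6/3.3265) = 1550 × (1/2)^4.6896 ≈ 60.064 μCi.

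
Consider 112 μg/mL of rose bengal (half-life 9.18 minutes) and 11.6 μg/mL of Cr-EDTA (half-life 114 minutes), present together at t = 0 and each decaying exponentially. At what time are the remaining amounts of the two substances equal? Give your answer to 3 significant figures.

32.7 minutes

Set 112·(1/2)^(t/9.18) = 11.6·(1/2)^(t/114).
Taking log₂: log₂(112/11.6) = t·(1/9.18 − 1/114).
log₂(9.6552) = 3.2713; 1/9.18 − 1/114 = 0.10016.
t = 3.2713 / 0.10016 ≈ 32.661 minutes.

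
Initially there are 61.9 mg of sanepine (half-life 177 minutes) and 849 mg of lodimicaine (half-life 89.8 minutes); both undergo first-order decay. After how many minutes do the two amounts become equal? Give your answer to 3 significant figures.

689 minutes

Set 61.9·(1/2)^(t/177) = 849·(1/2)^(t/89.8).
Taking log₂: log₂(61.9/849) = t·(1/177 − 1/89.8).
log₂(0.072909) = -3.7778; 1/177 − 1/89.8 = -0.0054861.
t = -3.7778 / -0.0054861 ≈ 688.6 minutes.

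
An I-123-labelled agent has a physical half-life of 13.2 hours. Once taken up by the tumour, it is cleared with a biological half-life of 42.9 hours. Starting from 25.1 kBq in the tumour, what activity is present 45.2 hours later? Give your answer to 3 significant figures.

1/t_eff = 1/t_phys + 1/t_biol = 1/13.2 + 1/42.9 = 0.099068 per hour.
t_eff = 13.2 × 42.9 / (13.2 + 42.9) ≈ 10.094 hours.
Remaining = 25.1 × (1/2)^(45.2/10.094) = 25.1 × (1/2)^4.4779 ≈ 1.1264 kBq.

1.13 kBq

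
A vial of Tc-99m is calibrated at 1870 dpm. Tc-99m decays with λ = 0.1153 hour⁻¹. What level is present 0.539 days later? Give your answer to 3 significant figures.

421 dpm

t½ = ln 2 / λ = 0.69315 / 0.1153 ≈ 6.0117 hours.
Convert the elapsed time: 0.539 days = 12.936 hours.
Number of half-lives: n = 12.936/6.0117 ≈ 2.1518.
Remaining = 1870 × (1/2)^2.1518 = 1870 × 0.22503 ≈ 420.81 dpm.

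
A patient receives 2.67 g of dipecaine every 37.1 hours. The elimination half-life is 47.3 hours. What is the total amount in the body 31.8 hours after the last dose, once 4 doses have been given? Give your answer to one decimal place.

The 4 doses were given 143.1, 106, 68.9, 31.8 hours ago.
Total = 2.67·(1/2)^(143.1/47.3) + 2.67·(1/2)^(106/47.3) + 2.67·(1/2)^(68.9/47.3) + 2.67·(1/2)^(31.8/47.3)
      = 0.32793 + 0.56481 + 0.97278 + 1.6754 ≈ 3.5409 g.

3.5 g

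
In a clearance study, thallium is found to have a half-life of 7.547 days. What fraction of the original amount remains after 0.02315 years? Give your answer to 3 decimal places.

0.460

0.02315 years = 8.44975 days.
n = 8.44975/7.547 ≈ 1.1196 half-lives.
Fraction remaining = (1/2)^1.1196 ≈ 0.46022.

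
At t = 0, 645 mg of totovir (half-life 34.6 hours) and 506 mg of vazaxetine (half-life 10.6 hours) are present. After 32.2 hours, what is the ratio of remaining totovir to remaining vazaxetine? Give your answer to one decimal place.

5.5

totovir: 645 × (1/2)^(32.2/34.6) = 645 × (1/2)^0.93064 ≈ 338.38 mg.
vazaxetine: 506 × (1/2)^(32.2/10.6) = 506 × (1/2)^3.0377 ≈ 61.617 mg.
Ratio ≈ 338.38 / 61.617 ≈ 5.4917.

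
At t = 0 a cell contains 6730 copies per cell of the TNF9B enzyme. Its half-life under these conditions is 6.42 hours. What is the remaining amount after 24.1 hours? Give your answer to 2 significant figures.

500 copies per cell

Number of half-lives: n = 24.1/6.42 ≈ 3.7539.
Remaining = 6730 × (1/2)^3.7539 = 6730 × 0.074125 ≈ 498.86 copies per cell.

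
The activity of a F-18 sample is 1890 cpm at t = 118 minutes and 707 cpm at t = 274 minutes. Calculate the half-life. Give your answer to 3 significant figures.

110 minutes

Over Δt = 274 − 118 = 156 minutes, the level fell by a factor of 1890/707 ≈ 2.6733.
n = log₂(2.6733) ≈ 1.4186 half-lives, so t½ = 156/1.4186 ≈ 109.97 minutes.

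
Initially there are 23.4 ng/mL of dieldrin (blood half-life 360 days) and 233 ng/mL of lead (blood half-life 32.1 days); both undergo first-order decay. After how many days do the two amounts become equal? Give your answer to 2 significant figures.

Set 23.4·(1/2)^(t/360) = 233·(1/2)^(t/32.1).
Taking log₂: log₂(23.4/233) = t·(1/360 − 1/32.1).
log₂(0.10043) = -3.3157; 1/360 − 1/32.1 = -0.028375.
t = -3.3157 / -0.028375 ≈ 116.86 days.

120 days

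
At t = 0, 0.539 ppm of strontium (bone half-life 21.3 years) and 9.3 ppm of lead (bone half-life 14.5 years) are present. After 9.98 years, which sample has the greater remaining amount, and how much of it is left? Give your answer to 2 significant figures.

lead, 5.8 ppm

strontium: 0.539 × (1/2)^0.46854 ≈ 0.38953 ppm.
lead: 9.3 × (1/2)^0.68828 ≈ 5.7715 ppm.
Lead has more remaining, at ≈ 5.7715 ppm.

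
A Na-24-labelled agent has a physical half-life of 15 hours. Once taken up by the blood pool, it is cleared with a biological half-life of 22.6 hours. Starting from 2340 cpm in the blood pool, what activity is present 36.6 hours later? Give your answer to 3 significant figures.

140 cpm

1/t_eff = 1/t_phys + 1/t_biol = 1/15 + 1/22.6 = 0.11091 per hour.
t_eff = 15 × 22.6 / (15 + 22.6) ≈ 9.016 hours.
Remaining = 2340 × (1/2)^(36.6/9.016) = 2340 × (1/2)^4.0595 ≈ 140.34 cpm.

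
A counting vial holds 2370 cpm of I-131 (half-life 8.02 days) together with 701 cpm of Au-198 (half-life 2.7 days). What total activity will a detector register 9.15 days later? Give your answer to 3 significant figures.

I-131: 2370 × (1/2)^(9.15/8.02) = 2370 × (1/2)^1.1409 ≈ 1074.7 cpm.
Au-198: 701 × (1/2)^(9.15/2.7) = 701 × (1/2)^3.3889 ≈ 66.921 cpm.
Total = 1074.7 + 66.921 ≈ 1141.7 cpm.

1140 cpm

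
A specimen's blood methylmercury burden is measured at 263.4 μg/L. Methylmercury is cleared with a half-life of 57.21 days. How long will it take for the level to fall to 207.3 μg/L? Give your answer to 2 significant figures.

20 days

Fraction remaining = 207.3/263.4 ≈ 0.78702.
n = log₂(263.4/207.3) = ln(1.2706)/ln 2 ≈ 0.34554 half-lives.
t = n × t½ = 0.34554 × 57.21 ≈ 19.768 days.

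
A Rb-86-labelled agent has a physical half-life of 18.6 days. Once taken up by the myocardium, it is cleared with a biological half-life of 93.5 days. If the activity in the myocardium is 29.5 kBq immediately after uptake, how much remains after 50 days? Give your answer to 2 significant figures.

3.2 kBq

1/t_eff = 1/t_phys + 1/t_biol = 1/18.6 + 1/93.5 = 0.064459 per day.
t_eff = 18.6 × 93.5 / (18.6 + 93.5) ≈ 15.514 days.
Remaining = 29.5 × (1/2)^(50/15.514) = 29.5 × (1/2)^3.2229 ≈ 3.1595 kBq.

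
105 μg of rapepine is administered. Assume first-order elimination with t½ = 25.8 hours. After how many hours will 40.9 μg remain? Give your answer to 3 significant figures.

Fraction remaining = 40.9/105 ≈ 0.38952.
n = log₂(105/40.9) = ln(2.5672)/ln 2 ≈ 1.3602 half-lives.
t = n × t½ = 1.3602 × 25.8 ≈ 35.094 hours.

35.1 hours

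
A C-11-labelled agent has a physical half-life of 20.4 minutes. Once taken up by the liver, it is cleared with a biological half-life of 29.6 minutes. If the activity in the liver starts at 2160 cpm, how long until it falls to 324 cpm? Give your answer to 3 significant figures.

1/t_eff = 1/t_phys + 1/t_biol = 1/20.4 + 1/29.6 = 0.082803 per minute.
t_eff = 20.4 × 29.6 / (20.4 + 29.6) ≈ 12.077 minutes.
n = log₂(2160/324) ≈ 2.737; t = 2.737 × 12.077 ≈ 33.054 minutes.

33.1 minutes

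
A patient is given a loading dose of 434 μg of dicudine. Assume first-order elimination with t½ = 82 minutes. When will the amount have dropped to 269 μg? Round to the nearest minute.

57 minutes

Fraction remaining = 269/434 ≈ 0.61982.
n = log₂(434/269) = ln(1.6134)/ln 2 ≈ 0.69009 half-lives.
t = n × t½ = 0.69009 × 82 ≈ 56.587 minutes.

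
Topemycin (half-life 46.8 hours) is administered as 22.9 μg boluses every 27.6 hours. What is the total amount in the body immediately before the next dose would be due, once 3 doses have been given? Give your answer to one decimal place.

The 3 doses were given 82.8, 55.2, 27.6 hours ago.
Total = 22.9·(1/2)^(82.8/46.8) + 22.9·(1/2)^(55.2/46.8) + 22.9·(1/2)^(27.6/46.8)
      = 6.7181 + 10.111 + 15.216 ≈ 32.045 μg.

32.0 μg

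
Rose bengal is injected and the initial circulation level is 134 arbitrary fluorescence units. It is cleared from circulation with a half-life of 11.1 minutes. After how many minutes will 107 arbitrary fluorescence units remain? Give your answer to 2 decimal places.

3.60 minutes

Fraction remaining = 107/134 ≈ 0.79851.
n = log₂(134/107) = ln(1.2523)/ln 2 ≈ 0.32462 half-lives.
t = n × t½ = 0.32462 × 11.1 ≈ 3.6033 minutes.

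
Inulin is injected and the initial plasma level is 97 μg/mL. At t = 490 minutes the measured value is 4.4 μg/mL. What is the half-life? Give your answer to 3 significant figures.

A/A₀ = 4.4/97 ≈ 0.045361.
n = log₂(22.045) ≈ 4.4624 half-lives elapsed in 490 minutes.
t½ = 490/4.4624 ≈ 109.81 minutes.

110 minutes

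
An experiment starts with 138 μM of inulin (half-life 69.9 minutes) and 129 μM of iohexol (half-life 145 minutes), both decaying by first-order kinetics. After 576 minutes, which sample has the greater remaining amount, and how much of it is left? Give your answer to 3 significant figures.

inulin: 138 × (1/2)^8.2403 ≈ 0.45634 μM.
iohexol: 129 × (1/2)^3.9724 ≈ 8.2181 μM.
Iohexol has more remaining, at ≈ 8.2181 μM.

iohexol, 8.22 μM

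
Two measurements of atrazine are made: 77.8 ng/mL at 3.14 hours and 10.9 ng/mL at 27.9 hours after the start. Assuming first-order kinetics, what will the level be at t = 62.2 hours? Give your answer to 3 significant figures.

0.716 ng/mL

Over Δt = 27.9 − 3.14 = 24.76 hours, the level fell by a factor of 77.8/10.9 ≈ 7.1376.
n = log₂(7.1376) ≈ 2.8354 half-lives, so t½ = 24.76/2.8354 ≈ 8.7323 hours.
From t = 27.9 to t = 62.2: 10.9 × (1/2)^((62.2−27.9)/8.7323) ≈ 0.71614 ng/mL.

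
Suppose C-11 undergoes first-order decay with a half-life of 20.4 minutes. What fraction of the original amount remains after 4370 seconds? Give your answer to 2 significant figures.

4370 seconds = 72.8333 minutes.
n = 72.8333/20.4 ≈ 3.5703 half-lives.
Fraction remaining = (1/2)^3.5703 ≈ 0.084187.

0.084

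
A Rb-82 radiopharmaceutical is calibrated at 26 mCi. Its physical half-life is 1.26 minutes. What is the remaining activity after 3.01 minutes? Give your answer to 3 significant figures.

Number of half-lives: n = 3.01/1.26 ≈ 2.3889.
Remaining = 26 × (1/2)^2.3889 = 26 × 0.19093 ≈ 4.9642 mCi.

4.96 mCi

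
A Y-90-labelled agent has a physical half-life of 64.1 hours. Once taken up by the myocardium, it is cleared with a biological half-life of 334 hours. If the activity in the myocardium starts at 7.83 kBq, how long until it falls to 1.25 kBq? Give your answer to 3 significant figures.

1/t_eff = 1/t_phys + 1/t_biol = 1/64.1 + 1/334 = 0.018595 per hour.
t_eff = 64.1 × 334 / (64.1 + 334) ≈ 53.779 hours.
n = log₂(7.83/1.25) ≈ 2.6471; t = 2.6471 × 53.779 ≈ 142.36 hours.

142 hours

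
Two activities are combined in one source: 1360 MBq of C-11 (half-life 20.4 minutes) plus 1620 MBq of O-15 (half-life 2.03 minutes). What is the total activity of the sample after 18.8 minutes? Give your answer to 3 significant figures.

C-11: 1360 × (1/2)^(18.8/20.4) = 1360 × (1/2)^0.92157 ≈ 717.99 MBq.
O-15: 1620 × (1/2)^(18.8/2.03) = 1620 × (1/2)^9.2611 ≈ 2.6403 MBq.
Total = 717.99 + 2.6403 ≈ 720.63 MBq.

721 MBq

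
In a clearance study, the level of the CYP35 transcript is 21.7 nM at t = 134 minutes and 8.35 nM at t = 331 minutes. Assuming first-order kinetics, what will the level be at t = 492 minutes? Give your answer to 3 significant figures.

Over Δt = 331 − 134 = 197 minutes, the level fell by a factor of 21.7/8.35 ≈ 2.5988.
n = log₂(2.5988) ≈ 1.3778 half-lives, so t½ = 197/1.3778 ≈ 142.98 minutes.
From t = 331 to t = 492: 8.35 × (1/2)^((492−331)/142.98) ≈ 3.8257 nM.

3.83 nM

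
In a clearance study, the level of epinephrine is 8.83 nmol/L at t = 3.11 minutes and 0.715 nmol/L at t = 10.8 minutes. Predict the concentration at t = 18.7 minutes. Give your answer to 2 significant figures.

Over Δt = 10.8 − 3.11 = 7.69 minutes, the level fell by a factor of 8.83/0.715 ≈ 12.35.
n = log₂(12.35) ≈ 3.6264 half-lives, so t½ = 7.69/3.6264 ≈ 2.1206 minutes.
From t = 10.8 to t = 18.7: 0.715 × (1/2)^((18.7−10.8)/2.1206) ≈ 0.054056 nmol/L.

0.054 nmol/L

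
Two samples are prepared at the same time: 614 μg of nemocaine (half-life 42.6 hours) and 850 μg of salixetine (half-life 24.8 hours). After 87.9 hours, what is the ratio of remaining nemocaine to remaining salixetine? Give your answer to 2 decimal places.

2.02

nemocaine: 614 × (1/2)^(87.9/42.6) = 614 × (1/2)^2.0634 ≈ 146.9 μg.
salixetine: 850 × (1/2)^(87.9/24.8) = 850 × (1/2)^3.5444 ≈ 72.855 μg.
Ratio ≈ 146.9 / 72.855 ≈ 2.0164.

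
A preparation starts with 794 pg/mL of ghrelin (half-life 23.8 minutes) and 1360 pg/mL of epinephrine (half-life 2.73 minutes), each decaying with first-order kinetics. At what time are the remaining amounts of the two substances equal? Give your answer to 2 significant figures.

2.4 minutes

Set 794·(1/2)^(t/23.8) = 1360·(1/2)^(t/2.73).
Taking log₂: log₂(794/1360) = t·(1/23.8 − 1/2.73).
log₂(0.58382) = -0.7764; 1/23.8 − 1/2.73 = -0.32428.
t = -0.7764 / -0.32428 ≈ 2.3942 minutes.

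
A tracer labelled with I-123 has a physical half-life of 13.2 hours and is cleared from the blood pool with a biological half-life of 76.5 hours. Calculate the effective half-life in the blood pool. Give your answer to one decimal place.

1/t_eff = 1/t_phys + 1/t_biol = 1/13.2 + 1/76.5 = 0.088829 per hour.
t_eff = 13.2 × 76.5 / (13.2 + 76.5) ≈ 11.258 hours.

11.3 hours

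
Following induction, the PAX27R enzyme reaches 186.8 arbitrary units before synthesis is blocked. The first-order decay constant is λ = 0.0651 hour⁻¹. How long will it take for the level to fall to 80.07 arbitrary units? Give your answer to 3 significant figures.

13.0 hours

t½ = ln 2 / λ = 0.69315 / 0.0651 ≈ 10.647 hours.
Fraction remaining = 80.07/186.8 ≈ 0.42864.
n = log₂(186.8/80.07) = ln(2.333)/ln 2 ≈ 1.2222 half-lives.
t = n × t½ = 1.2222 × 10.647 ≈ 13.013 hours.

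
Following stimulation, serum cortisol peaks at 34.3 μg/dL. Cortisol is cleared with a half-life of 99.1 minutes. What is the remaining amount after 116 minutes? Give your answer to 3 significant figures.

Number of half-lives: n = 116/99.1 ≈ 1.1705.
Remaining = 34.3 × (1/2)^1.1705 = 34.3 × 0.44426 ≈ 15.238 μg/dL.

15.2 μg/dL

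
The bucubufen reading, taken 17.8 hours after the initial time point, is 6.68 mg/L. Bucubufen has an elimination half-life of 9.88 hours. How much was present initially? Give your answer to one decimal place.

Number of half-lives elapsed: n = 17.8/9.88 ≈ 1.8016.
A₀ = A × 2^n = 6.68 × 2^1.8016 = 6.68 × 3.4861 ≈ 23.287 mg/L.

23.3 mg/L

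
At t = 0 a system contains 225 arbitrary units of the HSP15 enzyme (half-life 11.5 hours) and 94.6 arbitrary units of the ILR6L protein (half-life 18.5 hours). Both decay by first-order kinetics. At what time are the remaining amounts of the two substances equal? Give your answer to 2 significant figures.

38 hours

Set 225·(1/2)^(t/11.5) = 94.6·(1/2)^(t/18.5).
Taking log₂: log₂(225/94.6) = t·(1/11.5 − 1/18.5).
log₂(2.3784) = 1.25; 1/11.5 − 1/18.5 = 0.032902.
t = 1.25 / 0.032902 ≈ 37.991 hours.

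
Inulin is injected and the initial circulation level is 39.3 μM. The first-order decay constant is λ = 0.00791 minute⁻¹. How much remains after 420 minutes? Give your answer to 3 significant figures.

1.42 μM

t½ = ln 2 / λ = 0.69315 / 0.00791 ≈ 87.629 minutes.
Number of half-lives: n = 420/87.629 ≈ 4.7929.
Remaining = 39.3 × (1/2)^4.7929 = 39.3 × 0.036073 ≈ 1.4177 μM.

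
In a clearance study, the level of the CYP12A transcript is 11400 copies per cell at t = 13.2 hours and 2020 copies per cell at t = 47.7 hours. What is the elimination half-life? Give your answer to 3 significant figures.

13.8 hours

Over Δt = 47.7 − 13.2 = 34.5 hours, the level fell by a factor of 11400/2020 ≈ 5.6436.
n = log₂(5.6436) ≈ 2.4966 half-lives, so t½ = 34.5/2.4966 ≈ 13.819 hours.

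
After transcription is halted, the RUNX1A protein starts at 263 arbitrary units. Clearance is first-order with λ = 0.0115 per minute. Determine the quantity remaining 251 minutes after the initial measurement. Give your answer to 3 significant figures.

t½ = ln 2 / λ = 0.69315 / 0.0115 ≈ 60.274 minutes.
Number of half-lives: n = 251/60.274 ≈ 4.1643.
Remaining = 263 × (1/2)^4.1643 = 263 × 0.055771 ≈ 14.668 arbitrary units.

14.7 arbitrary units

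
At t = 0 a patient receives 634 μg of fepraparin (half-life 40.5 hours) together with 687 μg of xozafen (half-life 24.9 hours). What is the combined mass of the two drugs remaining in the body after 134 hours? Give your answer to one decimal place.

fepraparin: 634 × (1/2)^(134/40.5) = 634 × (1/2)^3.3086 ≈ 63.987 μg.
xozafen: 687 × (1/2)^(134/24.9) = 687 × (1/2)^5.3815 ≈ 16.48 μg.
Total = 63.987 + 16.48 ≈ 80.467 μg.

80.5 μg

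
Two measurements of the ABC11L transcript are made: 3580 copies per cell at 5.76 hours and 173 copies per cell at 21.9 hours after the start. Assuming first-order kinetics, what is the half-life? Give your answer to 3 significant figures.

3.69 hours

Over Δt = 21.9 − 5.76 = 16.14 hours, the level fell by a factor of 3580/173 ≈ 20.694.
n = log₂(20.694) ≈ 4.3711 half-lives, so t½ = 16.14/4.3711 ≈ 3.6924 hours.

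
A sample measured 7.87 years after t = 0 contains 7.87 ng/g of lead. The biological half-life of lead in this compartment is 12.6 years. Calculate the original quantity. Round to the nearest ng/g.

Number of half-lives elapsed: n = 7.87/12.6 ≈ 0.6246.
A₀ = A × 2^n = 7.87 × 2^0.6246 = 7.87 × 1.5418 ≈ 12.134 ng/g.

12 ng/g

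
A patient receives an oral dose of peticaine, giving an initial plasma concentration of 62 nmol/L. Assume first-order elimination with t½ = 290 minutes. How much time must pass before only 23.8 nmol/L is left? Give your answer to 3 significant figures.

401 minutes

Fraction remaining = 23.8/62 ≈ 0.38387.
n = log₂(62/23.8) = ln(2.605)/ln 2 ≈ 1.3813 half-lives.
t = n × t½ = 1.3813 × 290 ≈ 400.58 minutes.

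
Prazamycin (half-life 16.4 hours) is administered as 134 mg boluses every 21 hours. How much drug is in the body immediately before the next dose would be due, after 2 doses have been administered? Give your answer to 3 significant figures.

The 2 doses were given 42, 21 hours ago.
Total = 134·(1/2)^(42/16.4) + 134·(1/2)^(21/16.4)
      = 22.708 + 55.162 ≈ 77.87 mg.

77.9 mg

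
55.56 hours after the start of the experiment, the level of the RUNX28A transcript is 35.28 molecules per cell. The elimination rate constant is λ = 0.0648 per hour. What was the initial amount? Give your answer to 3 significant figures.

1290 molecules per cell

t½ = ln 2 / λ = 0.69315 / 0.0648 ≈ 10.697 hours.
Number of half-lives elapsed: n = 55.56/10.697 ≈ 5.1941.
A₀ = A × 2^n = 35.28 × 2^5.1941 = 35.28 × 36.609 ≈ 1291.6 molecules per cell.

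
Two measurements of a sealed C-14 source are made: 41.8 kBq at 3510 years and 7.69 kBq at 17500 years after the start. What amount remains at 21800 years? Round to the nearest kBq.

Over Δt = 17500 − 3510 = 13990 years, the level fell by a factor of 41.8/7.69 ≈ 5.4356.
n = log₂(5.4356) ≈ 2.4424 half-lives, so t½ = 13990/2.4424 ≈ 5727.9 years.
From t = 17500 to t = 21800: 7.69 × (1/2)^((21800−17500)/5727.9) ≈ 4.5702 kBq.

5 kBq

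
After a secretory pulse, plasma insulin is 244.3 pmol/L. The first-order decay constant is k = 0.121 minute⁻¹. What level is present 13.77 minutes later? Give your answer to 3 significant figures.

t½ = ln 2 / k = 0.69315 / 0.121 ≈ 5.7285 minutes.
Number of half-lives: n = 13.77/5.7285 ≈ 2.4038.
Remaining = 244.3 × (1/2)^2.4038 = 244.3 × 0.18897 ≈ 46.165 pmol/L.

46.2 pmol/L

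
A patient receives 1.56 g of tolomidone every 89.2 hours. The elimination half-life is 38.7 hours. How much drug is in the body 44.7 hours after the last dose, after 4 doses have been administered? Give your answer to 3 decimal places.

0.877 g

The 4 doses were given 312.3, 223.1, 133.9, 44.7 hours ago.
Total = 1.56·(1/2)^(312.3/38.7) + 1.56·(1/2)^(223.1/38.7) + 1.56·(1/2)^(133.9/38.7) + 1.56·(1/2)^(44.7/38.7)
      = 0.0058061 + 0.02869 + 0.14177 + 0.70052 ≈ 0.87679 g.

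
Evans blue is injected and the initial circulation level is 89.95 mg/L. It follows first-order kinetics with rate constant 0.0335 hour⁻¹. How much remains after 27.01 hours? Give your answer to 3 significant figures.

t½ = ln 2 / λ = 0.69315 / 0.0335 ≈ 20.691 hours.
Number of half-lives: n = 27.01/20.691 ≈ 1.3054.
Remaining = 89.95 × (1/2)^1.3054 = 89.95 × 0.40461 ≈ 36.395 mg/L.

36.4 mg/L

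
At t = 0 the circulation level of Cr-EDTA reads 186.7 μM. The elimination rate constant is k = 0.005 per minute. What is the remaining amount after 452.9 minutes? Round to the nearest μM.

19 μM

t½ = ln 2 / k = 0.69315 / 0.005 ≈ 138.63 minutes.
Number of half-lives: n = 452.9/138.63 ≈ 3.267.
Remaining = 186.7 × (1/2)^3.267 = 186.7 × 0.10388 ≈ 19.395 μM.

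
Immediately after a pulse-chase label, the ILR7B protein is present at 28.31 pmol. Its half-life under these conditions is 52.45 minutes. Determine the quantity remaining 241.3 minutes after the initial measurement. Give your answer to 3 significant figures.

Number of half-lives: n = 241.3/52.45 ≈ 4.6006.
Remaining = 28.31 × (1/2)^4.6006 = 28.31 × 0.041218 ≈ 1.1669 pmol.

1.17 pmol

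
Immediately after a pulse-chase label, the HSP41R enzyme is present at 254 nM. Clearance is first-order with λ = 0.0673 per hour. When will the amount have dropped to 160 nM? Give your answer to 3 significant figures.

t½ = ln 2 / λ = 0.69315 / 0.0673 ≈ 10.299 hours.
Fraction remaining = 160/254 ≈ 0.62992.
n = log₂(254/160) = ln(1.5875)/ln 2 ≈ 0.66676 half-lives.
t = n × t½ = 0.66676 × 10.299 ≈ 6.8672 hours.

6.87 hours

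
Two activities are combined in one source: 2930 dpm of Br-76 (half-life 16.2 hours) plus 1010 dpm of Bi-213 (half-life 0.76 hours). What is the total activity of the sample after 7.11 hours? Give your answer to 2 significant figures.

2200 dpm

Br-76: 2930 × (1/2)^(7.11/16.2) = 2930 × (1/2)^0.43889 ≈ 2161.5 dpm.
Bi-213: 1010 × (1/2)^(7.11/0.76) = 1010 × (1/2)^9.3553 ≈ 1.5421 dpm.
Total = 2161.5 + 1.5421 ≈ 2163 dpm.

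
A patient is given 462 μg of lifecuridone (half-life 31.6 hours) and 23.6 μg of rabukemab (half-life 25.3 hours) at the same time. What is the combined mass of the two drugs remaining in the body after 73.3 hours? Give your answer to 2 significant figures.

96 μg

lifecuridone: 462 × (1/2)^(73.3/31.6) = 462 × (1/2)^2.3196 ≈ 92.548 μg.
rabukemab: 23.6 × (1/2)^(73.3/25.3) = 23.6 × (1/2)^2.8972 ≈ 3.1678 μg.
Total = 92.548 + 3.1678 ≈ 95.716 μg.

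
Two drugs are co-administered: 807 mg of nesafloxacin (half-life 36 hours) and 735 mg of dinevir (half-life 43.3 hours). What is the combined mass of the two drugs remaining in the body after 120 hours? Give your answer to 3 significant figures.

188 mg

nesafloxacin: 807 × (1/2)^(120/36) = 807 × (1/2)^3.3333 ≈ 80.065 mg.
dinevir: 735 × (1/2)^(120/43.3) = 735 × (1/2)^2.7714 ≈ 107.65 mg.
Total = 80.065 + 107.65 ≈ 187.72 mg.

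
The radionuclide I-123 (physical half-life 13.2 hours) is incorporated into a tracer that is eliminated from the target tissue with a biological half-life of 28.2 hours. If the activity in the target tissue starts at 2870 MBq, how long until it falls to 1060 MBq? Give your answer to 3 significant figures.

1/t_eff = 1/t_phys + 1/t_biol = 1/13.2 + 1/28.2 = 0.11122 per hour.
t_eff = 13.2 × 28.2 / (13.2 + 28.2) ≈ 8.9913 hours.
n = log₂(2870/1060) ≈ 1.437; t = 1.437 × 8.9913 ≈ 12.92 hours.

12.9 hours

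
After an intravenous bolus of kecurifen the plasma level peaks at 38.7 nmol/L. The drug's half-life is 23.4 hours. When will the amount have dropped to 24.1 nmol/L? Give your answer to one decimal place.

16.0 hours

Fraction remaining = 24.1/38.7 ≈ 0.62274.
n = log₂(38.7/24.1) = ln(1.6058)/ln 2 ≈ 0.6833 half-lives.
t = n × t½ = 0.6833 × 23.4 ≈ 15.989 hours.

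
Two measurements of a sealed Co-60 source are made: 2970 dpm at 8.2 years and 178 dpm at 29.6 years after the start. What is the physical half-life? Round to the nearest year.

Over Δt = 29.6 − 8.2 = 21.4 years, the level fell by a factor of 2970/178 ≈ 16.685.
n = log₂(16.685) ≈ 4.0605 half-lives, so t½ = 21.4/4.0605 ≈ 5.2703 years.

5 years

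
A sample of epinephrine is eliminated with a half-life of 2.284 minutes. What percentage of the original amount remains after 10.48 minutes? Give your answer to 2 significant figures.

4.2%

n = 10.48/2.284 ≈ 4.5884 half-lives.
Fraction remaining = (1/2)^4.5884 ≈ 0.041566, i.e. 4.1566%.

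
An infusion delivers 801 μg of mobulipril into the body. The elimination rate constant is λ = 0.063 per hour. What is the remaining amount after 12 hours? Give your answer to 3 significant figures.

t½ = ln 2 / λ = 0.69315 / 0.063 ≈ 11.002 hours.
Number of half-lives: n = 12/11.002 ≈ 1.0907.
Remaining = 801 × (1/2)^1.0907 = 801 × 0.46954 ≈ 376.1 μg.

376 μg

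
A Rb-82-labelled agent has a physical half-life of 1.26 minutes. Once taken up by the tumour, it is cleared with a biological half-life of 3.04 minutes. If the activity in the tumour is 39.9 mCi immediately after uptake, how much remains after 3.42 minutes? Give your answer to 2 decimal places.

1/t_eff = 1/t_phys + 1/t_biol = 1/1.26 + 1/3.04 = 1.1226 per minute.
t_eff = 1.26 × 3.04 / (1.26 + 3.04) ≈ 0.89079 minutes.
Remaining = 39.9 × (1/2)^(3.42/0.89079) = 39.9 × (1/2)^3.8393 ≈ 2.7876 mCi.

2.79 mCi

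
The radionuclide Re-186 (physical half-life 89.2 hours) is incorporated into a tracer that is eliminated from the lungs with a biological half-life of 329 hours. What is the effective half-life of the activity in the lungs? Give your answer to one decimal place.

1/t_eff = 1/t_phys + 1/t_biol = 1/89.2 + 1/329 = 0.01425 per hour.
t_eff = 89.2 × 329 / (89.2 + 329) ≈ 70.174 hours.

70.2 hours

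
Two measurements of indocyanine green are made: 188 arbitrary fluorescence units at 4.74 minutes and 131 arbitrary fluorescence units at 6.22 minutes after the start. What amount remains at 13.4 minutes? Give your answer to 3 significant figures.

22.7 arbitrary fluorescence units

Over Δt = 6.22 − 4.74 = 1.48 minutes, the level fell by a factor of 188/131 ≈ 1.4351.
n = log₂(1.4351) ≈ 0.52117 half-lives, so t½ = 1.48/0.52117 ≈ 2.8398 minutes.
From t = 6.22 to t = 13.4: 131 × (1/2)^((13.4−6.22)/2.8398) ≈ 22.707 arbitrary fluorescence units.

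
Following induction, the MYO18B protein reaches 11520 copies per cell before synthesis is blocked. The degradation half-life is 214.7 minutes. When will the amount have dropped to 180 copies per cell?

180/11520 = 1/64, so 6 half-lives have elapsed.
t = 6 × 214.7 = 1288.2 minutes.

1288.2 minutes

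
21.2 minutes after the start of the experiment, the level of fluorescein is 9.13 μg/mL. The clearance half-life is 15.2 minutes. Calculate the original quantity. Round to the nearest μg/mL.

24 μg/mL

Number of half-lives elapsed: n = 21.2/15.2 ≈ 1.3947.
A₀ = A × 2^n = 9.13 × 2^1.3947 = 9.13 × 2.6294 ≈ 24.006 μg/mL.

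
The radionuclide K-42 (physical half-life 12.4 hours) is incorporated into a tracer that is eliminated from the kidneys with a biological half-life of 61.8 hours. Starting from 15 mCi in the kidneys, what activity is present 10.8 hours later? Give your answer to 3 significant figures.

7.27 mCi

1/t_eff = 1/t_phys + 1/t_biol = 1/12.4 + 1/61.8 = 0.096826 per hour.
t_eff = 12.4 × 61.8 / (12.4 + 61.8) ≈ 10.328 hours.
Remaining = 15 × (1/2)^(10.8/10.328) = 15 × (1/2)^1.0457 ≈ 7.266 mCi.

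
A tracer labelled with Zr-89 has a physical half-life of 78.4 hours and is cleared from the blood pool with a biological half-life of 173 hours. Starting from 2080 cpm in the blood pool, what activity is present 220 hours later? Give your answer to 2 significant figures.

120 cpm

1/t_eff = 1/t_phys + 1/t_biol = 1/78.4 + 1/173 = 0.018535 per hour.
t_eff = 78.4 × 173 / (78.4 + 173) ≈ 53.951 hours.
Remaining = 2080 × (1/2)^(220/53.951) = 2080 × (1/2)^4.0778 ≈ 123.18 cpm.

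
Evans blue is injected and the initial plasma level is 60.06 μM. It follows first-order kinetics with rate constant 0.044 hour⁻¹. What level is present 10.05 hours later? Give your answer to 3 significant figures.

t½ = ln 2 / λ = 0.69315 / 0.044 ≈ 15.753 hours.
Number of half-lives: n = 10.05/15.753 ≈ 0.63796.
Remaining = 60.06 × (1/2)^0.63796 = 60.06 × 0.64262 ≈ 38.596 μM.

38.6 μM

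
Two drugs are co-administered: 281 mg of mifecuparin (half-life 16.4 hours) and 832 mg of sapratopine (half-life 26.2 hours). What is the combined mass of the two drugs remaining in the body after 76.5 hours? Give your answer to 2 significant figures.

mifecuparin: 281 × (1/2)^(76.5/16.4) = 281 × (1/2)^4.6646 ≈ 11.079 mg.
sapratopine: 832 × (1/2)^(76.5/26.2) = 832 × (1/2)^2.9198 ≈ 109.94 mg.
Total = 11.079 + 109.94 ≈ 121.02 mg.

120 mg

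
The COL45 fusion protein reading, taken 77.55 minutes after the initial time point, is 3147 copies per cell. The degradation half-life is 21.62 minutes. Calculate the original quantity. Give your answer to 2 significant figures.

Number of half-lives elapsed: n = 77.55/21.62 ≈ 3.587.
A₀ = A × 2^n = 3147 × 2^3.587 = 3147 × 12.017 ≈ 37816 copies per cell.

38000 copies per cell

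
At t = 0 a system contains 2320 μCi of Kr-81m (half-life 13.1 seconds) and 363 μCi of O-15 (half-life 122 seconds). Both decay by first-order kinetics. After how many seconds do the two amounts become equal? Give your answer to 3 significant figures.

39.3 seconds

Set 2320·(1/2)^(t/13.1) = 363·(1/2)^(t/122).
Taking log₂: log₂(2320/363) = t·(1/13.1 − 1/122).
log₂(6.3912) = 2.6761; 1/13.1 − 1/122 = 0.068139.
t = 2.6761 / 0.068139 ≈ 39.274 seconds.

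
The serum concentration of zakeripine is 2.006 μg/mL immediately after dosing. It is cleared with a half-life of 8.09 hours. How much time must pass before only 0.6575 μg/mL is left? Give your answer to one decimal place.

Fraction remaining = 0.6575/2.006 ≈ 0.32777.
n = log₂(2.006/0.6575) = ln(3.051)/ln 2 ≈ 1.6093 half-lives.
t = n × t½ = 1.6093 × 8.09 ≈ 13.019 hours.

13.0 hours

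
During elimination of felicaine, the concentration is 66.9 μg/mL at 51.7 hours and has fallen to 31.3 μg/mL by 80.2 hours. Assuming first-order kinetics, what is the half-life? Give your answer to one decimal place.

26.0 hours

Over Δt = 80.2 − 51.7 = 28.5 hours, the level fell by a factor of 66.9/31.3 ≈ 2.1374.
n = log₂(2.1374) ≈ 1.0958 half-lives, so t½ = 28.5/1.0958 ≈ 26.007 hours.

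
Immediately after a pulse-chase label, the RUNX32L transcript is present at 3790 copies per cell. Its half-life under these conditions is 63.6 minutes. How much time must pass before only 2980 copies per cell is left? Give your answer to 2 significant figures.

22 minutes

Fraction remaining = 2980/3790 ≈ 0.78628.
n = log₂(3790/2980) = ln(1.2718)/ln 2 ≈ 0.34689 half-lives.
t = n × t½ = 0.34689 × 63.6 ≈ 22.062 minutes.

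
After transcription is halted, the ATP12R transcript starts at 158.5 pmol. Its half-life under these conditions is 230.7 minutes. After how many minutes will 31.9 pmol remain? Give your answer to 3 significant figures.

Fraction remaining = 31.9/158.5 ≈ 0.20126.
n = log₂(158.5/31.9) = ln(4.9687)/ln 2 ≈ 2.3129 half-lives.
t = n × t½ = 2.3129 × 230.7 ≈ 533.58 minutes.

534 minutes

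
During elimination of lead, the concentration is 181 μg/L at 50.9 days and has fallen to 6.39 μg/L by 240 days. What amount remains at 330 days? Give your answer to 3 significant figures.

Over Δt = 240 − 50.9 = 189.1 days, the level fell by a factor of 181/6.39 ≈ 28.326.
n = log₂(28.326) ≈ 4.824 half-lives, so t½ = 189.1/4.824 ≈ 39.2 days.
From t = 240 to t = 330: 6.39 × (1/2)^((330−240)/39.2) ≈ 1.3012 μg/L.

1.30 μg/L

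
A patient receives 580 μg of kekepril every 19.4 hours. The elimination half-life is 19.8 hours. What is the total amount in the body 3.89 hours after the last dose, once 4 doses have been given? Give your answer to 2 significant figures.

960 μg

The 4 doses were given 62.09, 42.69, 23.29, 3.89 hours ago.
Total = 580·(1/2)^(62.09/19.8) + 580·(1/2)^(42.69/19.8) + 580·(1/2)^(23.29/19.8) + 580·(1/2)^(3.89/19.8)
      = 65.984 + 130.13 + 256.65 + 506.16 ≈ 958.92 μg.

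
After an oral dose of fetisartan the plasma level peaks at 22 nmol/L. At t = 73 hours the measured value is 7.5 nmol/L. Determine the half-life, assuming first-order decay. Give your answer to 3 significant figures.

47.0 hours

A/A₀ = 7.5/22 ≈ 0.34091.
n = log₂(2.9333) ≈ 1.5525 half-lives elapsed in 73 hours.
t½ = 73/1.5525 ≈ 47.02 hours.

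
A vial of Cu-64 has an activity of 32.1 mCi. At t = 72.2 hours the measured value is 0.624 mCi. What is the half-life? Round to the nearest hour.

13 hours

A/A₀ = 0.624/32.1 ≈ 0.019439.
n = log₂(51.442) ≈ 5.6849 half-lives elapsed in 72.2 hours.
t½ = 72.2/5.6849 ≈ 12.7 hours.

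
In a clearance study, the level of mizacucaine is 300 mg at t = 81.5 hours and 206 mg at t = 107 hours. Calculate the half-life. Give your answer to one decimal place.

Over Δt = 107 − 81.5 = 25.5 hours, the level fell by a factor of 300/206 ≈ 1.4563.
n = log₂(1.4563) ≈ 0.54232 half-lives, so t½ = 25.5/0.54232 ≈ 47.02 hours.

47.0 hours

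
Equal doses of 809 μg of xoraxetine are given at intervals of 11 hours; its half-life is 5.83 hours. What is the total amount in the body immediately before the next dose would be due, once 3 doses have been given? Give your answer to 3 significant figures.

294 μg

The 3 doses were given 33, 22, 11 hours ago.
Total = 809·(1/2)^(33/5.83) + 809·(1/2)^(22/5.83) + 809·(1/2)^(11/5.83)
      = 15.996 + 59.154 + 218.76 ≈ 293.91 μg.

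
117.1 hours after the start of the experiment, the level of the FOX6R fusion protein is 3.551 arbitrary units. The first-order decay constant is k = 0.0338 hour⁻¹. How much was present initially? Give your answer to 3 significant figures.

t½ = ln 2 / k = 0.69315 / 0.0338 ≈ 20.507 hours.
Number of half-lives elapsed: n = 117.1/20.507 ≈ 5.7102.
A₀ = A × 2^n = 3.551 × 2^5.7102 = 3.551 × 52.351 ≈ 185.9 arbitrary units.

186 arbitrary units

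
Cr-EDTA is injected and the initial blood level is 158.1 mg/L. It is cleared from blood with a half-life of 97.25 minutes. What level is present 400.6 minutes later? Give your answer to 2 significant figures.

9.1 mg/L

Number of half-lives: n = 400.6/97.25 ≈ 4.1193.
Remaining = 158.1 × (1/2)^4.1193 = 158.1 × 0.05754 ≈ 9.0971 mg/L.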